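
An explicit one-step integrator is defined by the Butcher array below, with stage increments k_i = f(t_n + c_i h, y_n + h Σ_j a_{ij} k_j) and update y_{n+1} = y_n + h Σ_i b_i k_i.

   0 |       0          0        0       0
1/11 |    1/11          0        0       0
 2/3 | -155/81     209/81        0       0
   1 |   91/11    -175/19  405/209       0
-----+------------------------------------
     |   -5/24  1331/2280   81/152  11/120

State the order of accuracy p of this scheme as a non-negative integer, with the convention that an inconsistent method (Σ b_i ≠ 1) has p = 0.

b = (-5/24, 1331/2280, 81/152, 11/120)
c = (0, 1/11, 2/3, 1)
Ac = (0, 0, 19/81, 5/11)
Σ b_i: (-5/24)·1 + 1331/2280·1 + 81/152·1 + 11/120·1 = 1 ✓
b·c: 1331/2280·1/11 + 81/152·2/3 + 11/120·1 = 1/2 ✓
b·c²: 1331/2280·1/121 + 81/152·4/9 + 11/120·1 = 1/3 ✓
b·Ac: 81/152·19/81 + 11/120·5/11 = 1/6 ✓
b·c³: 1331/2280·1/1331 + 81/152·8/27 + 11/120·1 = 1/4 ✓
b·(c∘Ac): 81/152·38/243 + 11/120·5/11 = 1/8 ✓
b·Ac²: 81/152·19/891 + 11/120·95/121 = 1/12 ✓
b·A²c: 11/120·5/11 = 1/24 ✓; 4 stages ⇒ order 4.

4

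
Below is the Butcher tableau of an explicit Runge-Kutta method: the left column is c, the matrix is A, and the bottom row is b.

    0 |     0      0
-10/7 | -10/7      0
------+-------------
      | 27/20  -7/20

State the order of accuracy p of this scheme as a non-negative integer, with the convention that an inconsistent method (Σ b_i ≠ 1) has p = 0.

b = (27/20, -7/20)
c = (0, -10/7)
Σ b_i: 27/20·1 + (-7/20)·1 = 1 ✓
b·c: (-7/20)·(-10/7) = 1/2 ✓; 2 stages ⇒ order 2.

2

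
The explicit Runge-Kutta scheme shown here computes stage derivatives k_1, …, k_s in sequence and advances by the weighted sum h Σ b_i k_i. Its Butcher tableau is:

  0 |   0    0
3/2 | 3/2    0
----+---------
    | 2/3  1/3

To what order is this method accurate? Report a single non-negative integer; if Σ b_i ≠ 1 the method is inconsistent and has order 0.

b = (2/3, 1/3)
c = (0, 3/2)
Σ b_i: 2/3·1 + 1/3·1 = 1 ✓
b·c: 1/3·3/2 = 1/2 ✓; 2 stages ⇒ order 2.

2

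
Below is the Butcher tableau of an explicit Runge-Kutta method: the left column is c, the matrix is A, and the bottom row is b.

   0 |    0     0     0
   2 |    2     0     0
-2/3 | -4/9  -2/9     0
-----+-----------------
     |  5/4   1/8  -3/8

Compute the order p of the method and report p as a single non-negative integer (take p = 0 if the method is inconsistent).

b = (5/4, 1/8, -3/8)
c = (0, 2, -2/3)
Ac = (0, 0, -4/9)
Σ b_i: 5/4·1 + 1/8·1 + (-3/8)·1 = 1 ✓
b·c: 1/8·2 + (-3/8)·(-2/3) = 1/2 ✓
b·c²: 1/8·4 + (-3/8)·4/9 = 1/3 ✓
b·Ac: (-3/8)·(-4/9) = 1/6 ✓; 3 stages ⇒ order 3.

3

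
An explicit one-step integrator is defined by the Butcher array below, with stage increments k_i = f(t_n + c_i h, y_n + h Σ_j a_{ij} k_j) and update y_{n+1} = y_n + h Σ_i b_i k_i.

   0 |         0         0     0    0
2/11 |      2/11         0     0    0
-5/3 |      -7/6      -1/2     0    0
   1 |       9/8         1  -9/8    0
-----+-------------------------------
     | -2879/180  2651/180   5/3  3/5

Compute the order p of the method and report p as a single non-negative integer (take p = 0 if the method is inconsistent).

b = (-2879/180, 2651/180, 5/3, 3/5)
c = (0, 2/11, -5/3, 1)
Ac = (0, 0, -1/11, 181/88)
Σ b_i: (-2879/180)·1 + 2651/180·1 + 5/3·1 + 3/5·1 = 1 ✓
b·c: 2651/180·2/11 + 5/3·(-5/3) + 3/5·1 = 1/2 ✓
b·c²: 2651/180·4/121 + 5/3·25/9 + 3/5·1 = 8489/1485 ≠ 1/3 ⇒ order 2.
b·Ac: 5/3·(-1/11) + 3/5·181/88 = 1429/1320 ≠ 1/6

2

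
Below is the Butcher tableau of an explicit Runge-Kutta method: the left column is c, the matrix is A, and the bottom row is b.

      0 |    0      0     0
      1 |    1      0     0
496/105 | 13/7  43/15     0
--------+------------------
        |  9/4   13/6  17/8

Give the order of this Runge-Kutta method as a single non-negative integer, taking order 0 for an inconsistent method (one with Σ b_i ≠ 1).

b = (9/4, 13/6, 17/8)
c = (0, 1, 496/105)
Ac = (0, 0, 43/15)
Σ b_i: 9/4·1 + 13/6·1 + 17/8·1 = 157/24 ≠ 1 ⇒ order 0.

0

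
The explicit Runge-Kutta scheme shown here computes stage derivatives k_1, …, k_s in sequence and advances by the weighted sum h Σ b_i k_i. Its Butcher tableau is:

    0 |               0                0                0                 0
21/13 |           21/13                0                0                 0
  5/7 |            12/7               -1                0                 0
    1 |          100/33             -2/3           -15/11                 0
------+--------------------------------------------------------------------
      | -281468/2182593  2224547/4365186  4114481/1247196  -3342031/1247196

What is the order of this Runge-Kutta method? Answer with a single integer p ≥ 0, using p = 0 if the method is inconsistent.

3

b = (-281468/2182593, 2224547/4365186, 4114481/1247196, -3342031/1247196)
c = (0, 21/13, 5/7, 1)
Ac = (0, 0, -21/13, -2053/1001)
Σ b_i: (-281468/2182593)·1 + 2224547/4365186·1 + 4114481/1247196·1 + (-3342031/1247196)·1 = 1 ✓
b·c: 2224547/4365186·21/13 + 4114481/1247196·5/7 + (-3342031/1247196)·1 = 1/2 ✓
b·c²: 2224547/4365186·441/169 + 4114481/1247196·25/49 + (-3342031/1247196)·1 = 1/3 ✓
b·Ac: 4114481/1247196·(-21/13) + (-3342031/1247196)·(-2053/1001) = 1/6 ✓
b·c³: 2224547/4365186·9261/2197 + 4114481/1247196·125/343 + (-3342031/1247196)·1 = 12688315/18915806 ≠ 1/4 ⇒ order 3.
b·(c∘Ac): 4114481/1247196·(-15/13) + (-3342031/1247196)·(-2053/1001) = 6847286/4053387 ≠ 1/8
b·Ac²: 4114481/1247196·(-441/169) + (-3342031/1247196)·(-221841/91091) = -19697679/9457903 ≠ 1/12
b·A²c: (-3342031/1247196)·315/143 = -31901205/5404516 ≠ 1/24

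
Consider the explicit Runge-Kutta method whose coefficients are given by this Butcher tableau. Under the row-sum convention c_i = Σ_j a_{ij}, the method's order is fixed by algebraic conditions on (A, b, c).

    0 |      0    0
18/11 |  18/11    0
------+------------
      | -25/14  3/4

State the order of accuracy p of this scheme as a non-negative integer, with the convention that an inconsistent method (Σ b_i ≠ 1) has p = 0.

0

b = (-25/14, 3/4)
c = (0, 18/11)
Σ b_i: (-25/14)·1 + 3/4·1 = -29/28 ≠ 1 ⇒ order 0.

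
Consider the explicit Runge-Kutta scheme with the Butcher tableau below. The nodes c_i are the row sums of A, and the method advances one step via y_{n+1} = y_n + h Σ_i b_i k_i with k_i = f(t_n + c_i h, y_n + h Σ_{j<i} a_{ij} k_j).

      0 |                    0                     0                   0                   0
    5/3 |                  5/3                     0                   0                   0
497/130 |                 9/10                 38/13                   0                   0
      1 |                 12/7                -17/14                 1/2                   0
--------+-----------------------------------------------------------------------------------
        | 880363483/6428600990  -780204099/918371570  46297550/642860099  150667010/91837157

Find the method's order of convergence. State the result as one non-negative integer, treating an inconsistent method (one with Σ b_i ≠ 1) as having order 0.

b = (880363483/6428600990, -780204099/918371570, 46297550/642860099, 150667010/91837157)
c = (0, 5/3, 497/130, 1)
Ac = (0, 0, 190/39, -613/5460)
Σ b_i: 880363483/6428600990·1 + (-780204099/918371570)·1 + 46297550/642860099·1 + 150667010/91837157·1 = 1 ✓
b·c: (-780204099/918371570)·5/3 + 46297550/642860099·497/130 + 150667010/91837157·1 = 1/2 ✓
b·c²: (-780204099/918371570)·25/9 + 46297550/642860099·247009/16900 + 150667010/91837157·1 = 1/3 ✓
b·Ac: 46297550/642860099·190/39 + 150667010/91837157·(-613/5460) = 1/6 ✓
b·c³: (-780204099/918371570)·125/27 + 46297550/642860099·122763473/2197000 + 150667010/91837157·1 = 372138212879/214898947380 ≠ 1/4 ⇒ order 3.
b·(c∘Ac): 46297550/642860099·9443/507 + 150667010/91837157·(-613/5460) = 1487788933/1285720198 ≠ 1/8
b·Ac²: 46297550/642860099·950/117 + 150667010/91837157·8379067/2129400 = 1512971340637/214898947380 ≠ 1/12
b·A²c: 150667010/91837157·95/39 = 1101028150/275511471 ≠ 1/24

3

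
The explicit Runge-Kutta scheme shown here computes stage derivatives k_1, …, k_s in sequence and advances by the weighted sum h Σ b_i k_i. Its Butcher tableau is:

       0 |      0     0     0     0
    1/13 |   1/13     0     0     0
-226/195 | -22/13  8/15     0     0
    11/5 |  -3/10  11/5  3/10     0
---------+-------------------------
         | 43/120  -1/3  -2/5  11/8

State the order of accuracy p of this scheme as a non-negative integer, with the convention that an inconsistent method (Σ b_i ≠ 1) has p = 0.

b = (43/120, -1/3, -2/5, 11/8)
c = (0, 1/13, -226/195, 11/5)
Ac = (0, 0, 8/195, -58/325)
Σ b_i: 43/120·1 + (-1/3)·1 + (-2/5)·1 + 11/8·1 = 1 ✓
b·c: (-1/3)·1/13 + (-2/5)·(-226/195) + 11/8·11/5 = 27011/7800 ≠ 1/2 ⇒ order 1.

1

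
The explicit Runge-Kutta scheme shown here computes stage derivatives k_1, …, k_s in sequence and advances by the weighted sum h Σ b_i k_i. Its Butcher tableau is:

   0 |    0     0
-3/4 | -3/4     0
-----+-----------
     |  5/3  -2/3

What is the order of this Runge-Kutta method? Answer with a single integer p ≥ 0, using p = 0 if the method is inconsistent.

b = (5/3, -2/3)
c = (0, -3/4)
Σ b_i: 5/3·1 + (-2/3)·1 = 1 ✓
b·c: (-2/3)·(-3/4) = 1/2 ✓; 2 stages ⇒ order 2.

2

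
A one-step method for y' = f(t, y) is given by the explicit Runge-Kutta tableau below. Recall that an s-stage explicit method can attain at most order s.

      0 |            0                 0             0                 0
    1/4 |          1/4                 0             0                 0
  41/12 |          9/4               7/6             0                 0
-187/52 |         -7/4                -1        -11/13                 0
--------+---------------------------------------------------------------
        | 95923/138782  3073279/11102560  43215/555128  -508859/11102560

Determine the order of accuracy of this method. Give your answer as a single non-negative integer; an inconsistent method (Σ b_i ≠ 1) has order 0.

b = (95923/138782, 3073279/11102560, 43215/555128, -508859/11102560)
c = (0, 1/4, 41/12, -187/52)
Ac = (0, 0, 7/24, -245/78)
Σ b_i: 95923/138782·1 + 3073279/11102560·1 + 43215/555128·1 + (-508859/11102560)·1 = 1 ✓
b·c: 3073279/11102560·1/4 + 43215/555128·41/12 + (-508859/11102560)·(-187/52) = 1/2 ✓
b·c²: 3073279/11102560·1/16 + 43215/555128·1681/144 + (-508859/11102560)·34969/2704 = 1/3 ✓
b·Ac: 43215/555128·7/24 + (-508859/11102560)·(-245/78) = 1/6 ✓
b·c³: 3073279/11102560·1/64 + 43215/555128·68921/1728 + (-508859/11102560)·(-6539203/140608) = 5446190713/1039199616 ≠ 1/4 ⇒ order 3.
b·(c∘Ac): 43215/555128·287/288 + (-508859/11102560)·45815/4056 = -1675397/3806592 ≠ 1/8
b·Ac²: 43215/555128·7/96 + (-508859/11102560)·(-1163/117) = 368724047/799384320 ≠ 1/12
b·A²c: (-508859/11102560)·(-77/312) = 430573/38065920 ≠ 1/24

3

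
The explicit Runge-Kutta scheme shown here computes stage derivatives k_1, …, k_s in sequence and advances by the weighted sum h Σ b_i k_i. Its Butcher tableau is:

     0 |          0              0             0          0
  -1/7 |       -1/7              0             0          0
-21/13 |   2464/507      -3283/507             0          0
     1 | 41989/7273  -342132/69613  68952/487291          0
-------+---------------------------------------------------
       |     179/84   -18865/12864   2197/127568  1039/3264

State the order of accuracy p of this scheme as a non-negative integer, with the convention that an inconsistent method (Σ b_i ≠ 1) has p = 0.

b = (179/84, -18865/12864, 2197/127568, 1039/3264)
c = (0, -1/7, -21/13, 1)
Ac = (0, 0, 469/507, 492/1039)
Σ b_i: 179/84·1 + (-18865/12864)·1 + 2197/127568·1 + 1039/3264·1 = 1 ✓
b·c: (-18865/12864)·(-1/7) + 2197/127568·(-21/13) + 1039/3264·1 = 1/2 ✓
b·c²: (-18865/12864)·1/49 + 2197/127568·441/169 + 1039/3264·1 = 1/3 ✓
b·Ac: 2197/127568·469/507 + 1039/3264·492/1039 = 1/6 ✓
b·c³: (-18865/12864)·(-1/343) + 2197/127568·(-9261/2197) + 1039/3264·1 = 1/4 ✓
b·(c∘Ac): 2197/127568·(-3283/2197) + 1039/3264·492/1039 = 1/8 ✓
b·Ac²: 2197/127568·(-67/507) + 1039/3264·1956/7273 = 1/12 ✓
b·A²c: 1039/3264·136/1039 = 1/24 ✓; 4 stages ⇒ order 4.

4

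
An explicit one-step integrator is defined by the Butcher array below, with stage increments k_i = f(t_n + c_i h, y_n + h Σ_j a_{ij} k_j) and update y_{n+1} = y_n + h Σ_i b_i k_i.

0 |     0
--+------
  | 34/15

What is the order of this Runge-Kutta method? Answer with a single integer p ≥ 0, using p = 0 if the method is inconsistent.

0

b = (34/15)
c = (0)
Σ b_i: 34/15·1 = 34/15 ≠ 1 ⇒ order 0.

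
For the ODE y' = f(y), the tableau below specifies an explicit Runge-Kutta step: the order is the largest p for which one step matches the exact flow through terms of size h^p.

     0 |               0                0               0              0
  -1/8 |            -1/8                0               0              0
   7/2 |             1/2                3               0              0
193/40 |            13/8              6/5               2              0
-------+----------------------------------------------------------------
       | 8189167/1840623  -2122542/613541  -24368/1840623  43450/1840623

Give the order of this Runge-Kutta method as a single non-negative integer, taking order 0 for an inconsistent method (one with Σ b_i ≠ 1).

3

b = (8189167/1840623, -2122542/613541, -24368/1840623, 43450/1840623)
c = (0, -1/8, 7/2, 193/40)
Ac = (0, 0, -3/8, 137/20)
Σ b_i: 8189167/1840623·1 + (-2122542/613541)·1 + (-24368/1840623)·1 + 43450/1840623·1 = 1 ✓
b·c: (-2122542/613541)·(-1/8) + (-24368/1840623)·7/2 + 43450/1840623·193/40 = 1/2 ✓
b·c²: (-2122542/613541)·1/64 + (-24368/1840623)·49/4 + 43450/1840623·37249/1600 = 1/3 ✓
b·Ac: (-24368/1840623)·(-3/8) + 43450/1840623·137/20 = 1/6 ✓
b·c³: (-2122542/613541)·(-1/512) + (-24368/1840623)·343/8 + 43450/1840623·7189057/64000 = 820982293/392666240 ≠ 1/4 ⇒ order 3.
b·(c∘Ac): (-24368/1840623)·(-21/16) + 43450/1840623·26441/800 = 23488957/29449968 ≠ 1/8
b·Ac²: (-24368/1840623)·3/64 + 43450/1840623·3923/160 = 17027159/29449968 ≠ 1/12
b·A²c: 43450/1840623·(-3/4) = -21725/1227082 ≠ 1/24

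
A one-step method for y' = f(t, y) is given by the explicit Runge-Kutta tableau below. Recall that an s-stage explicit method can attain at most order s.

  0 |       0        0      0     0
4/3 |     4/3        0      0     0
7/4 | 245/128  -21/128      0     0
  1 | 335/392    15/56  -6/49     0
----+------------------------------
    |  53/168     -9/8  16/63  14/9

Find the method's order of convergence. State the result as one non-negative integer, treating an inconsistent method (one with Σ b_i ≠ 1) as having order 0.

b = (53/168, -9/8, 16/63, 14/9)
c = (0, 4/3, 7/4, 1)
Ac = (0, 0, -7/32, 1/7)
Σ b_i: 53/168·1 + (-9/8)·1 + 16/63·1 + 14/9·1 = 1 ✓
b·c: (-9/8)·4/3 + 16/63·7/4 + 14/9·1 = 1/2 ✓
b·c²: (-9/8)·16/9 + 16/63·49/16 + 14/9·1 = 1/3 ✓
b·Ac: 16/63·(-7/32) + 14/9·1/7 = 1/6 ✓
b·c³: (-9/8)·64/27 + 16/63·343/64 + 14/9·1 = 1/4 ✓
b·(c∘Ac): 16/63·(-49/128) + 14/9·1/7 = 1/8 ✓
b·Ac²: 16/63·(-7/24) + 14/9·17/168 = 1/12 ✓
b·A²c: 14/9·3/112 = 1/24 ✓; 4 stages ⇒ order 4.

4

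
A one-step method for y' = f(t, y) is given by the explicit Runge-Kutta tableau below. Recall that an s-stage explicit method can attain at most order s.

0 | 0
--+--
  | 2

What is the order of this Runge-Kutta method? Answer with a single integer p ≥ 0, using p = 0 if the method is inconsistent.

0

b = (2)
c = (0)
Σ b_i: 2·1 = 2 ≠ 1 ⇒ order 0.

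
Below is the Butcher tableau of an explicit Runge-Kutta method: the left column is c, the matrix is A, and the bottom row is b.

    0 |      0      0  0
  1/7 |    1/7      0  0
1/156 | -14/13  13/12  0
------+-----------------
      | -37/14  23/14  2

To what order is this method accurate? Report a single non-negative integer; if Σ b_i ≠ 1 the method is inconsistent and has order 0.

b = (-37/14, 23/14, 2)
c = (0, 1/7, 1/156)
Ac = (0, 0, 13/84)
Σ b_i: (-37/14)·1 + 23/14·1 + 2·1 = 1 ✓
b·c: 23/14·1/7 + 2·1/156 = 473/1911 ≠ 1/2 ⇒ order 1.

1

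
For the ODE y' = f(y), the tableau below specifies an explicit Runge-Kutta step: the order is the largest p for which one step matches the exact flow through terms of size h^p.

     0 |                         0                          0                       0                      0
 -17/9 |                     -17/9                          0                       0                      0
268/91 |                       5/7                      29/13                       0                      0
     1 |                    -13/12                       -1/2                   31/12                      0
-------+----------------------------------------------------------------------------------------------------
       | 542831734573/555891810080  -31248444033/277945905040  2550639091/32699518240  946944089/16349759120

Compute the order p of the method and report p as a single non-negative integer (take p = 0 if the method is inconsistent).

b = (542831734573/555891810080, -31248444033/277945905040, 2550639091/32699518240, 946944089/16349759120)
c = (0, -17/9, 268/91, 1)
Ac = (0, 0, -493/117, 14009/1638)
Σ b_i: 542831734573/555891810080·1 + (-31248444033/277945905040)·1 + 2550639091/32699518240·1 + 946944089/16349759120·1 = 1 ✓
b·c: (-31248444033/277945905040)·(-17/9) + 2550639091/32699518240·268/91 + 946944089/16349759120·1 = 1/2 ✓
b·c²: (-31248444033/277945905040)·289/81 + 2550639091/32699518240·71824/8281 + 946944089/16349759120·1 = 1/3 ✓
b·Ac: 2550639091/32699518240·(-493/117) + 946944089/16349759120·14009/1638 = 1/6 ✓
b·c³: (-31248444033/277945905040)·(-4913/729) + 2550639091/32699518240·19248832/753571 + 946944089/16349759120·1 = 56401642686073/20085679078920 ≠ 1/4 ⇒ order 3.
b·(c∘Ac): 2550639091/32699518240·(-132124/10647) + 946944089/16349759120·14009/1638 = -15454684193/32699518240 ≠ 1/8
b·Ac²: 2550639091/32699518240·8381/1053 + 946944089/16349759120·27665135/1341522 = 72920192898977/40171358157840 ≠ 1/12
b·A²c: 946944089/16349759120·(-15283/1404) = -1113242039399/1765773984960 ≠ 1/24

3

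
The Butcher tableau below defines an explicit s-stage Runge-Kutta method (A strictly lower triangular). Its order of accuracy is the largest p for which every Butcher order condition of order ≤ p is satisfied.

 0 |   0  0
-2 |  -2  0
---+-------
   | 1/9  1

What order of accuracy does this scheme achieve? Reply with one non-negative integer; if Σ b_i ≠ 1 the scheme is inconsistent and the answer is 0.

0

b = (1/9, 1)
c = (0, -2)
Σ b_i: 1/9·1 + 1·1 = 10/9 ≠ 1 ⇒ order 0.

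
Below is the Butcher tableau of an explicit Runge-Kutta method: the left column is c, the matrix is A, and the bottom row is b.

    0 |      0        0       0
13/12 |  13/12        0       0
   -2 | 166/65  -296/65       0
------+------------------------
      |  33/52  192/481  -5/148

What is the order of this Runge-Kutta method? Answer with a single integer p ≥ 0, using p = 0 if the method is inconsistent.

3

b = (33/52, 192/481, -5/148)
c = (0, 13/12, -2)
Ac = (0, 0, -74/15)
Σ b_i: 33/52·1 + 192/481·1 + (-5/148)·1 = 1 ✓
b·c: 192/481·13/12 + (-5/148)·(-2) = 1/2 ✓
b·c²: 192/481·169/144 + (-5/148)·4 = 1/3 ✓
b·Ac: (-5/148)·(-74/15) = 1/6 ✓; 3 stages ⇒ order 3.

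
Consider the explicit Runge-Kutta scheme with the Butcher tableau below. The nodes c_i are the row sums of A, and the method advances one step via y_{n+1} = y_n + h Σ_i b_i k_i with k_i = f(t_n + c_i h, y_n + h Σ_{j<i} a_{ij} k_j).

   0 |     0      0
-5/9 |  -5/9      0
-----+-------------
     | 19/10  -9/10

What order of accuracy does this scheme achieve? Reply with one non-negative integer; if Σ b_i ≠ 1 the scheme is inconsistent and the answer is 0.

b = (19/10, -9/10)
c = (0, -5/9)
Σ b_i: 19/10·1 + (-9/10)·1 = 1 ✓
b·c: (-9/10)·(-5/9) = 1/2 ✓; 2 stages ⇒ order 2.

2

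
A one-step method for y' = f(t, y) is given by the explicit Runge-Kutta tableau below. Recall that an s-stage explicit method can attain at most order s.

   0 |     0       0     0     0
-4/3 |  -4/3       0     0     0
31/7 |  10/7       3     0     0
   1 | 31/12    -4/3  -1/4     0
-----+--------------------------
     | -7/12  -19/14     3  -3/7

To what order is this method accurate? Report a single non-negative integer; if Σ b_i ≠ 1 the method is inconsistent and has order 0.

b = (-7/12, -19/14, 3, -3/7)
c = (0, -4/3, 31/7, 1)
Ac = (0, 0, -4, 169/252)
Σ b_i: (-7/12)·1 + (-19/14)·1 + 3·1 + (-3/7)·1 = 53/84 ≠ 1 ⇒ order 0.

0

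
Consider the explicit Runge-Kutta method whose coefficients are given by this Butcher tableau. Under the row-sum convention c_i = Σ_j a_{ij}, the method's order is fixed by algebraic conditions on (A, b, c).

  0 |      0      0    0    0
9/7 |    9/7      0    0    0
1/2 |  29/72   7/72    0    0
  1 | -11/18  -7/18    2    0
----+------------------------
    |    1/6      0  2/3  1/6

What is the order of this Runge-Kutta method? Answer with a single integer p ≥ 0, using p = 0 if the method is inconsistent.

4

b = (1/6, 0, 2/3, 1/6)
c = (0, 9/7, 1/2, 1)
Ac = (0, 0, 1/8, 1/2)
Σ b_i: 1/6·1 + 2/3·1 + 1/6·1 = 1 ✓
b·c: 2/3·1/2 + 1/6·1 = 1/2 ✓
b·c²: 2/3·1/4 + 1/6·1 = 1/3 ✓
b·Ac: 2/3·1/8 + 1/6·1/2 = 1/6 ✓
b·c³: 2/3·1/8 + 1/6·1 = 1/4 ✓
b·(c∘Ac): 2/3·1/16 + 1/6·1/2 = 1/8 ✓
b·Ac²: 2/3·9/56 + 1/6·(-1/7) = 1/12 ✓
b·A²c: 1/6·1/4 = 1/24 ✓; 4 stages ⇒ order 4.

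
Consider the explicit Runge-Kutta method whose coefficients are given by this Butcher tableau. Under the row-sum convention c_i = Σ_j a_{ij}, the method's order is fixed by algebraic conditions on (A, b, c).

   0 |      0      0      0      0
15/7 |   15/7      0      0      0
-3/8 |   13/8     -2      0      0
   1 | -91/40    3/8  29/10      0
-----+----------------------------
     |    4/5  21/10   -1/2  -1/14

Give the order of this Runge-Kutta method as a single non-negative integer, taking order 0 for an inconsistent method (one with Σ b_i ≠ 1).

b = (4/5, 21/10, -1/2, -1/14)
c = (0, 15/7, -3/8, 1)
Ac = (0, 0, -30/7, -159/560)
Σ b_i: 4/5·1 + 21/10·1 + (-1/2)·1 + (-1/14)·1 = 163/70 ≠ 1 ⇒ order 0.

0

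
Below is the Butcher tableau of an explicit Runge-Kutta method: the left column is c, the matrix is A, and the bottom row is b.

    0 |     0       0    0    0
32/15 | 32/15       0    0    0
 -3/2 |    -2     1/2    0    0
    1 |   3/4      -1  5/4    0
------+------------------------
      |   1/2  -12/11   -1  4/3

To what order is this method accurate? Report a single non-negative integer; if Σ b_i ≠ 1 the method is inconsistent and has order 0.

0

b = (1/2, -12/11, -1, 4/3)
c = (0, 32/15, -3/2, 1)
Ac = (0, 0, 16/15, -481/120)
Σ b_i: 1/2·1 + (-12/11)·1 + (-1)·1 + 4/3·1 = -17/66 ≠ 1 ⇒ order 0.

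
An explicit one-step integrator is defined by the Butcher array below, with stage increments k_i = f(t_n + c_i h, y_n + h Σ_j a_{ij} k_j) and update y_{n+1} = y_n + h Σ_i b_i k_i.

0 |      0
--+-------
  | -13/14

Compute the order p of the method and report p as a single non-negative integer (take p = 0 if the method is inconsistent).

b = (-13/14)
c = (0)
Σ b_i: (-13/14)·1 = -13/14 ≠ 1 ⇒ order 0.

0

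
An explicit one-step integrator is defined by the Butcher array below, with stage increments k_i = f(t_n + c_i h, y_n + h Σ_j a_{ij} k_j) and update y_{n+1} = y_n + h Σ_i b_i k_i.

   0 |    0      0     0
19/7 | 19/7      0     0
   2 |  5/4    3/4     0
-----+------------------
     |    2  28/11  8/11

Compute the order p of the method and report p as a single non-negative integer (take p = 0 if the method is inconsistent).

0

b = (2, 28/11, 8/11)
c = (0, 19/7, 2)
Ac = (0, 0, 57/28)
Σ b_i: 2·1 + 28/11·1 + 8/11·1 = 58/11 ≠ 1 ⇒ order 0.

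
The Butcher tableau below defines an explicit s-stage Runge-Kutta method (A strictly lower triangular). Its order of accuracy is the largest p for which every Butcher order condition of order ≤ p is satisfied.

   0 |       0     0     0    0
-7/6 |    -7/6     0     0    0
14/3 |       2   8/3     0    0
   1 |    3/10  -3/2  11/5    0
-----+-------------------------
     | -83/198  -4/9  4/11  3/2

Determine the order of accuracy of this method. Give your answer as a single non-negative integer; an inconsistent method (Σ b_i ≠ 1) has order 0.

b = (-83/198, -4/9, 4/11, 3/2)
c = (0, -7/6, 14/3, 1)
Ac = (0, 0, -28/9, 721/60)
Σ b_i: (-83/198)·1 + (-4/9)·1 + 4/11·1 + 3/2·1 = 1 ✓
b·c: (-4/9)·(-7/6) + 4/11·14/3 + 3/2·1 = 2207/594 ≠ 1/2 ⇒ order 1.

1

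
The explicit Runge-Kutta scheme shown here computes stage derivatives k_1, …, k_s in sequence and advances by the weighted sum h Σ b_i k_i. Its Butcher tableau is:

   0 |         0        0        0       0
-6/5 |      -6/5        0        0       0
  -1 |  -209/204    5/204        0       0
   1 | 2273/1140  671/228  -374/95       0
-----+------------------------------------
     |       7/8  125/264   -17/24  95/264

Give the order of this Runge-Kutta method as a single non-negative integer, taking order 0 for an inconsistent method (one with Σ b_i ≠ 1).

4

b = (7/8, 125/264, -17/24, 95/264)
c = (0, -6/5, -1, 1)
Ac = (0, 0, -1/34, 77/190)
Σ b_i: 7/8·1 + 125/264·1 + (-17/24)·1 + 95/264·1 = 1 ✓
b·c: 125/264·(-6/5) + (-17/24)·(-1) + 95/264·1 = 1/2 ✓
b·c²: 125/264·36/25 + (-17/24)·1 + 95/264·1 = 1/3 ✓
b·Ac: (-17/24)·(-1/34) + 95/264·77/190 = 1/6 ✓
b·c³: 125/264·(-216/125) + (-17/24)·(-1) + 95/264·1 = 1/4 ✓
b·(c∘Ac): (-17/24)·1/34 + 95/264·77/190 = 1/8 ✓
b·Ac²: (-17/24)·3/85 + 95/264·143/475 = 1/12 ✓
b·A²c: 95/264·11/95 = 1/24 ✓; 4 stages ⇒ order 4.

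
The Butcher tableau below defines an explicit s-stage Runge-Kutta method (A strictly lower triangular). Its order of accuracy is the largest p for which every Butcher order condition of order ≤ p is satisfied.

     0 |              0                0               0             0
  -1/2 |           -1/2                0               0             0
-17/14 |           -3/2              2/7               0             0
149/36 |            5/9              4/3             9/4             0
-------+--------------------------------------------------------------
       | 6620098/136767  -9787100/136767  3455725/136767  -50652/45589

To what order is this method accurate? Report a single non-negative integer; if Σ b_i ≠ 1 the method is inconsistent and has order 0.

b = (6620098/136767, -9787100/136767, 3455725/136767, -50652/45589)
c = (0, -1/2, -17/14, 149/36)
Ac = (0, 0, -1/7, -571/168)
Σ b_i: 6620098/136767·1 + (-9787100/136767)·1 + 3455725/136767·1 + (-50652/45589)·1 = 1 ✓
b·c: (-9787100/136767)·(-1/2) + 3455725/136767·(-17/14) + (-50652/45589)·149/36 = 1/2 ✓
b·c²: (-9787100/136767)·1/4 + 3455725/136767·289/196 + (-50652/45589)·22201/1296 = 1/3 ✓
b·Ac: 3455725/136767·(-1/7) + (-50652/45589)·(-571/168) = 1/6 ✓
b·c³: (-9787100/136767)·(-1/8) + 3455725/136767·(-4913/2744) + (-50652/45589)·3307949/46656 = -2266232831/19694448 ≠ 1/4 ⇒ order 3.
b·(c∘Ac): 3455725/136767·17/98 + (-50652/45589)·(-85079/6048) = 21896579/1094136 ≠ 1/8
b·Ac²: 3455725/136767·1/14 + (-50652/45589)·8587/2352 = -8622433/3829476 ≠ 1/12
b·A²c: (-50652/45589)·(-9/28) = 16281/45589 ≠ 1/24

3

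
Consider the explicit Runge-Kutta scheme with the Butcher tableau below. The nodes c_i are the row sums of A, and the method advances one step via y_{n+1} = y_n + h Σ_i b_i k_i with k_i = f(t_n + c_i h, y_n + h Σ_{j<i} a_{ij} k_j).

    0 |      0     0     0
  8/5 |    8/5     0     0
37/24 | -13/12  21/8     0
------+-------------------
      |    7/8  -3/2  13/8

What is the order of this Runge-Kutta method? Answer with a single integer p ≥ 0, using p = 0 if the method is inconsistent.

b = (7/8, -3/2, 13/8)
c = (0, 8/5, 37/24)
Ac = (0, 0, 21/5)
Σ b_i: 7/8·1 + (-3/2)·1 + 13/8·1 = 1 ✓
b·c: (-3/2)·8/5 + 13/8·37/24 = 101/960 ≠ 1/2 ⇒ order 1.

1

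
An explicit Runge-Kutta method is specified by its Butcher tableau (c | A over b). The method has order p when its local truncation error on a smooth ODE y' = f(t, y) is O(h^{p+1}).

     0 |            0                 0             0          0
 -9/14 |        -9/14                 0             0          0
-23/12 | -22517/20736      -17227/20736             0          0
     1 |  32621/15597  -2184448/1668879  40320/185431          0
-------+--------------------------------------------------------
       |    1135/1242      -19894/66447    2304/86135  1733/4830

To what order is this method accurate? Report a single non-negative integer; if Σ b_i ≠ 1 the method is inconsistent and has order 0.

b = (1135/1242, -19894/66447, 2304/86135, 1733/4830)
c = (0, -9/14, -23/12, 1)
Ac = (0, 0, 2461/4608, 736/1733)
Σ b_i: 1135/1242·1 + (-19894/66447)·1 + 2304/86135·1 + 1733/4830·1 = 1 ✓
b·c: (-19894/66447)·(-9/14) + 2304/86135·(-23/12) + 1733/4830·1 = 1/2 ✓
b·c²: (-19894/66447)·81/196 + 2304/86135·529/144 + 1733/4830·1 = 1/3 ✓
b·Ac: 2304/86135·2461/4608 + 1733/4830·736/1733 = 1/6 ✓
b·c³: (-19894/66447)·(-729/2744) + 2304/86135·(-12167/1728) + 1733/4830·1 = 1/4 ✓
b·(c∘Ac): 2304/86135·(-56603/55296) + 1733/4830·736/1733 = 1/8 ✓
b·Ac²: 2304/86135·(-2461/7168) + 1733/4830·3128/12131 = 1/12 ✓
b·A²c: 1733/4830·805/6932 = 1/24 ✓; 4 stages ⇒ order 4.

4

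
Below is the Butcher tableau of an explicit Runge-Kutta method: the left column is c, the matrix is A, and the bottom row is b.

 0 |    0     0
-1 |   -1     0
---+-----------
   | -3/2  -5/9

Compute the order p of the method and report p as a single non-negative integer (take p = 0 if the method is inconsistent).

b = (-3/2, -5/9)
c = (0, -1)
Σ b_i: (-3/2)·1 + (-5/9)·1 = -37/18 ≠ 1 ⇒ order 0.

0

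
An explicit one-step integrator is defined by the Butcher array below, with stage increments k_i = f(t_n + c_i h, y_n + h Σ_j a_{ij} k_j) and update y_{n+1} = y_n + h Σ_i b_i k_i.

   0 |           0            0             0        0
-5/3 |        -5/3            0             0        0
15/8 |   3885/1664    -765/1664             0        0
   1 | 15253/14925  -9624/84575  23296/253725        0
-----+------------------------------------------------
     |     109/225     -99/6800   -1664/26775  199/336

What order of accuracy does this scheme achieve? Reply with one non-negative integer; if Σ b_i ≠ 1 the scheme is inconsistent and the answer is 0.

4

b = (109/225, -99/6800, -1664/26775, 199/336)
c = (0, -5/3, 15/8, 1)
Ac = (0, 0, 1275/1664, 72/199)
Σ b_i: 109/225·1 + (-99/6800)·1 + (-1664/26775)·1 + 199/336·1 = 1 ✓
b·c: (-99/6800)·(-5/3) + (-1664/26775)·15/8 + 199/336·1 = 1/2 ✓
b·c²: (-99/6800)·25/9 + (-1664/26775)·225/64 + 199/336·1 = 1/3 ✓
b·Ac: (-1664/26775)·1275/1664 + 199/336·72/199 = 1/6 ✓
b·c³: (-99/6800)·(-125/27) + (-1664/26775)·3375/512 + 199/336·1 = 1/4 ✓
b·(c∘Ac): (-1664/26775)·19125/13312 + 199/336·72/199 = 1/8 ✓
b·Ac²: (-1664/26775)·(-2125/1664) + 199/336·4/597 = 1/12 ✓
b·A²c: 199/336·14/199 = 1/24 ✓; 4 stages ⇒ order 4.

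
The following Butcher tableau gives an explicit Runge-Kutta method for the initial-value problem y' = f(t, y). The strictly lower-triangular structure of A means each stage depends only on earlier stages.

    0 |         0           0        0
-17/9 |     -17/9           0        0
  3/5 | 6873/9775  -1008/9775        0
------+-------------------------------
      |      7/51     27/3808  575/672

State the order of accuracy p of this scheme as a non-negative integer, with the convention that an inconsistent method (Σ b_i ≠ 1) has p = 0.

3

b = (7/51, 27/3808, 575/672)
c = (0, -17/9, 3/5)
Ac = (0, 0, 112/575)
Σ b_i: 7/51·1 + 27/3808·1 + 575/672·1 = 1 ✓
b·c: 27/3808·(-17/9) + 575/672·3/5 = 1/2 ✓
b·c²: 27/3808·289/81 + 575/672·9/25 = 1/3 ✓
b·Ac: 575/672·112/575 = 1/6 ✓; 3 stages ⇒ order 3.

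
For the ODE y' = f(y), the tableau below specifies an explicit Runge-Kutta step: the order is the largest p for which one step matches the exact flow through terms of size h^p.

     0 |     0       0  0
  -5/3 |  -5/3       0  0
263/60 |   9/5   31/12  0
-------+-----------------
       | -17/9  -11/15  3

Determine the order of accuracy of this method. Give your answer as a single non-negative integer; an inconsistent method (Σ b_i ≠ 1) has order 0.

0

b = (-17/9, -11/15, 3)
c = (0, -5/3, 263/60)
Ac = (0, 0, -155/36)
Σ b_i: (-17/9)·1 + (-11/15)·1 + 3·1 = 17/45 ≠ 1 ⇒ order 0.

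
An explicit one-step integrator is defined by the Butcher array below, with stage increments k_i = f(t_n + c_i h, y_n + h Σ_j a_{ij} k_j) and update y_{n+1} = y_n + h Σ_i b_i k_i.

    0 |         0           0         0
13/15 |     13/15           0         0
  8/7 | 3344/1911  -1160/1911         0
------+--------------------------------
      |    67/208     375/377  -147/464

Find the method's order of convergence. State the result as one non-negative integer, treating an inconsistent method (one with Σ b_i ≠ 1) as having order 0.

3

b = (67/208, 375/377, -147/464)
c = (0, 13/15, 8/7)
Ac = (0, 0, -232/441)
Σ b_i: 67/208·1 + 375/377·1 + (-147/464)·1 = 1 ✓
b·c: 375/377·13/15 + (-147/464)·8/7 = 1/2 ✓
b·c²: 375/377·169/225 + (-147/464)·64/49 = 1/3 ✓
b·Ac: (-147/464)·(-232/441) = 1/6 ✓; 3 stages ⇒ order 3.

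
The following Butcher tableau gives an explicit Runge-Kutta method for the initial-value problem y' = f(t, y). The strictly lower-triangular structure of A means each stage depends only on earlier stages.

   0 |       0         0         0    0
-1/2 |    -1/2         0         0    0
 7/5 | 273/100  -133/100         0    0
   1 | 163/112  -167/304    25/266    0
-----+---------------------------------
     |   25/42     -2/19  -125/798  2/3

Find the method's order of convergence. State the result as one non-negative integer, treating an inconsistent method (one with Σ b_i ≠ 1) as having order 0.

4

b = (25/42, -2/19, -125/798, 2/3)
c = (0, -1/2, 7/5, 1)
Ac = (0, 0, 133/200, 13/32)
Σ b_i: 25/42·1 + (-2/19)·1 + (-125/798)·1 + 2/3·1 = 1 ✓
b·c: (-2/19)·(-1/2) + (-125/798)·7/5 + 2/3·1 = 1/2 ✓
b·c²: (-2/19)·1/4 + (-125/798)·49/25 + 2/3·1 = 1/3 ✓
b·Ac: (-125/798)·133/200 + 2/3·13/32 = 1/6 ✓
b·c³: (-2/19)·(-1/8) + (-125/798)·343/125 + 2/3·1 = 1/4 ✓
b·(c∘Ac): (-125/798)·931/1000 + 2/3·13/32 = 1/8 ✓
b·Ac²: (-125/798)·(-133/400) + 2/3·3/64 = 1/12 ✓
b·A²c: 2/3·1/16 = 1/24 ✓; 4 stages ⇒ order 4.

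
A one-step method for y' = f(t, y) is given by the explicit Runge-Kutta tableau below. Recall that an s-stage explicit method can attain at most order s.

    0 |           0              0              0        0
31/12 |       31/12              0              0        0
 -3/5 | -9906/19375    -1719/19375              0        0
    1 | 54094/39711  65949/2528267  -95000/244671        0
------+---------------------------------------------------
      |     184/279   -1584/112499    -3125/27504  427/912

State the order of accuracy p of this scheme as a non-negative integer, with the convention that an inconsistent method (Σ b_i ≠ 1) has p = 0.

4

b = (184/279, -1584/112499, -3125/27504, 427/912)
c = (0, 31/12, -3/5, 1)
Ac = (0, 0, -573/2500, 513/1708)
Σ b_i: 184/279·1 + (-1584/112499)·1 + (-3125/27504)·1 + 427/912·1 = 1 ✓
b·c: (-1584/112499)·31/12 + (-3125/27504)·(-3/5) + 427/912·1 = 1/2 ✓
b·c²: (-1584/112499)·961/144 + (-3125/27504)·9/25 + 427/912·1 = 1/3 ✓
b·Ac: (-3125/27504)·(-573/2500) + 427/912·513/1708 = 1/6 ✓
b·c³: (-1584/112499)·29791/1728 + (-3125/27504)·(-27/125) + 427/912·1 = 1/4 ✓
b·(c∘Ac): (-3125/27504)·1719/12500 + 427/912·513/1708 = 1/8 ✓
b·Ac²: (-3125/27504)·(-5921/10000) + 427/912·703/20496 = 1/12 ✓
b·A²c: 427/912·38/427 = 1/24 ✓; 4 stages ⇒ order 4.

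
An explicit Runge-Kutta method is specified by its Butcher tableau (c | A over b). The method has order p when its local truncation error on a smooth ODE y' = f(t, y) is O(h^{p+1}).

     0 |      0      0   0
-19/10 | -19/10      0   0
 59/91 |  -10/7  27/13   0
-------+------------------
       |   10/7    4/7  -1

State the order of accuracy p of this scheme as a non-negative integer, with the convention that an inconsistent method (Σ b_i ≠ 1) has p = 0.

b = (10/7, 4/7, -1)
c = (0, -19/10, 59/91)
Ac = (0, 0, -513/130)
Σ b_i: 10/7·1 + 4/7·1 + (-1)·1 = 1 ✓
b·c: 4/7·(-19/10) + (-1)·59/91 = -789/455 ≠ 1/2 ⇒ order 1.

1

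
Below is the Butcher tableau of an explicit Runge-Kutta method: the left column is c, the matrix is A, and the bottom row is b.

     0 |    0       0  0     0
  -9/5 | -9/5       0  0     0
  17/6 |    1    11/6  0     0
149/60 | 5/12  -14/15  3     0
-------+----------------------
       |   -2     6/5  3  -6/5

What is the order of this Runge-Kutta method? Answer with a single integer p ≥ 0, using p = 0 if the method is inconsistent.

b = (-2, 6/5, 3, -6/5)
c = (0, -9/5, 17/6, 149/60)
Ac = (0, 0, -33/10, 509/50)
Σ b_i: (-2)·1 + 6/5·1 + 3·1 + (-6/5)·1 = 1 ✓
b·c: 6/5·(-9/5) + 3·17/6 + (-6/5)·149/60 = 84/25 ≠ 1/2 ⇒ order 1.

1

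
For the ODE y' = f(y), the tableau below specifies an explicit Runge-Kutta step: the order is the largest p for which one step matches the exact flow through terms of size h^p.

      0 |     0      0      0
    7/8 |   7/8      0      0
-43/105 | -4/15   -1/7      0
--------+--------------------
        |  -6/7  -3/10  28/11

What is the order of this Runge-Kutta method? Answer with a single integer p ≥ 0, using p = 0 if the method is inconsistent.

0

b = (-6/7, -3/10, 28/11)
c = (0, 7/8, -43/105)
Ac = (0, 0, -1/8)
Σ b_i: (-6/7)·1 + (-3/10)·1 + 28/11·1 = 1069/770 ≠ 1 ⇒ order 0.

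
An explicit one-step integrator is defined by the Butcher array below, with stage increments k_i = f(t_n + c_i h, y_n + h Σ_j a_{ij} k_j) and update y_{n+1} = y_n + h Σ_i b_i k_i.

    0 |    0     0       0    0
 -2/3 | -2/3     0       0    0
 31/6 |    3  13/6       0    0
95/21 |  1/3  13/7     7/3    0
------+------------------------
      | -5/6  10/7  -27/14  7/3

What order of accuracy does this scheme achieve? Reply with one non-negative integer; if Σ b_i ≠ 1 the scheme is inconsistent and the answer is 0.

1

b = (-5/6, 10/7, -27/14, 7/3)
c = (0, -2/3, 31/6, 95/21)
Ac = (0, 0, -13/9, 1363/126)
Σ b_i: (-5/6)·1 + 10/7·1 + (-27/14)·1 + 7/3·1 = 1 ✓
b·c: 10/7·(-2/3) + (-27/14)·31/6 + 7/3·95/21 = -13/36 ≠ 1/2 ⇒ order 1.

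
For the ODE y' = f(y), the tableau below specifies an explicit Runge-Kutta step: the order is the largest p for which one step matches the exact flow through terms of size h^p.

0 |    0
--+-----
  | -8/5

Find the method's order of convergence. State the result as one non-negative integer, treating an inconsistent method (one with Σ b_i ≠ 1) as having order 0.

b = (-8/5)
c = (0)
Σ b_i: (-8/5)·1 = -8/5 ≠ 1 ⇒ order 0.

0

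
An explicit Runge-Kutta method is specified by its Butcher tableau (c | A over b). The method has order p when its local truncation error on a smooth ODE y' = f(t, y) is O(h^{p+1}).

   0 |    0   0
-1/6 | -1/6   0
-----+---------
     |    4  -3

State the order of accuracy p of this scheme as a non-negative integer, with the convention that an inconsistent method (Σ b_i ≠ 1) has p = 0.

b = (4, -3)
c = (0, -1/6)
Σ b_i: 4·1 + (-3)·1 = 1 ✓
b·c: (-3)·(-1/6) = 1/2 ✓; 2 stages ⇒ order 2.

2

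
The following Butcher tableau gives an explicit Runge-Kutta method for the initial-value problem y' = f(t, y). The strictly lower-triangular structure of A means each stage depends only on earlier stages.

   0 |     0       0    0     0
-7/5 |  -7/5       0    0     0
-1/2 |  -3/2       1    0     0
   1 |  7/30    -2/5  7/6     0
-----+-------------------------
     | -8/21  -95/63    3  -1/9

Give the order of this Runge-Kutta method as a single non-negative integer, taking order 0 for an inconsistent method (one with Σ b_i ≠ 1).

2

b = (-8/21, -95/63, 3, -1/9)
c = (0, -7/5, -1/2, 1)
Ac = (0, 0, -7/5, -7/300)
Σ b_i: (-8/21)·1 + (-95/63)·1 + 3·1 + (-1/9)·1 = 1 ✓
b·c: (-95/63)·(-7/5) + 3·(-1/2) + (-1/9)·1 = 1/2 ✓
b·c²: (-95/63)·49/25 + 3·1/4 + (-1/9)·1 = -139/60 ≠ 1/3 ⇒ order 2.
b·Ac: 3·(-7/5) + (-1/9)·(-7/300) = -11333/2700 ≠ 1/6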